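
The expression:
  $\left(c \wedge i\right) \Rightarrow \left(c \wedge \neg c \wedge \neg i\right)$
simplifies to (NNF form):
$\neg c \vee \neg i$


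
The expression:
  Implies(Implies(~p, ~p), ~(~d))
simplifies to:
d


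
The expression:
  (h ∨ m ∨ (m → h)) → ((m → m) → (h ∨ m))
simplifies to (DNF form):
h ∨ m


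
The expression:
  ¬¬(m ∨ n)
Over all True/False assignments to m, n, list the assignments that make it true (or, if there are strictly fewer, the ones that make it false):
is false only for:
  m=False, n=False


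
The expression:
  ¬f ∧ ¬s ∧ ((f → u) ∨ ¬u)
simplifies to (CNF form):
¬f ∧ ¬s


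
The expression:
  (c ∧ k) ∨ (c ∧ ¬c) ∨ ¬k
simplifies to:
c ∨ ¬k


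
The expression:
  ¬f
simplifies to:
¬f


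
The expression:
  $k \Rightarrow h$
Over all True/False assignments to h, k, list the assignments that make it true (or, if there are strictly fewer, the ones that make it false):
is false only for:
  h=False, k=True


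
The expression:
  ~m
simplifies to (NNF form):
~m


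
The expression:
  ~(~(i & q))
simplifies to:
i & q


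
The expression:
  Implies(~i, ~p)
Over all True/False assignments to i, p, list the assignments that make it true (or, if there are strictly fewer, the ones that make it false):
is false only for:
  i=False, p=True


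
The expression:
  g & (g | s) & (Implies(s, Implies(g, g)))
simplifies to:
g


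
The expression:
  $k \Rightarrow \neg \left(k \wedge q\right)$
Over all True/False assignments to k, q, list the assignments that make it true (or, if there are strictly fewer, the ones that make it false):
is false only for:
  k=True, q=True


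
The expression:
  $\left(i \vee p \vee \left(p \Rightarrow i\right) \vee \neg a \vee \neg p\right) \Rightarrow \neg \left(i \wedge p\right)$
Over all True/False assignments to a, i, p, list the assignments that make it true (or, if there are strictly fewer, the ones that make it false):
is false only for:
  a=False, i=True, p=True;
  a=True, i=True, p=True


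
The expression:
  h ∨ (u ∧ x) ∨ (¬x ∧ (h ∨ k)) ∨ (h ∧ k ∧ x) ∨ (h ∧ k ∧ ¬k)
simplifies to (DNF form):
h ∨ (k ∧ ¬x) ∨ (u ∧ x)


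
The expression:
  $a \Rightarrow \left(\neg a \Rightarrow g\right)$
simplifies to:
$\text{True}$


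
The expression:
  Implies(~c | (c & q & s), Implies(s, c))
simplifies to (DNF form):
c | ~s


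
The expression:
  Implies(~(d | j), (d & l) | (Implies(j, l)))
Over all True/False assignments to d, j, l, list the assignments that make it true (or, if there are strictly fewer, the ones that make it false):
is always true.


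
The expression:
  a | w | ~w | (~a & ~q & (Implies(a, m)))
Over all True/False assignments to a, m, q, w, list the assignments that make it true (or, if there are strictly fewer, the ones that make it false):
is always true.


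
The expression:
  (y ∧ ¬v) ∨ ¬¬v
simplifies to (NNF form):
v ∨ y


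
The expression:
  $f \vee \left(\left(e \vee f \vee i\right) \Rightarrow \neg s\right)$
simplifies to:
$f \vee \left(\neg e \wedge \neg i\right) \vee \neg s$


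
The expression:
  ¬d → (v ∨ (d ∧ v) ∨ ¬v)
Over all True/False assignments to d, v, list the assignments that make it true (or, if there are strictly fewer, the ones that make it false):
is always true.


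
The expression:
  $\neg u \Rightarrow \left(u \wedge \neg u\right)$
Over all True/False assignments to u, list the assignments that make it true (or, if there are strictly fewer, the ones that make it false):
is true only for:
  u=True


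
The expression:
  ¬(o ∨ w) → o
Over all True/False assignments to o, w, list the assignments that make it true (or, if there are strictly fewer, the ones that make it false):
is false only for:
  o=False, w=False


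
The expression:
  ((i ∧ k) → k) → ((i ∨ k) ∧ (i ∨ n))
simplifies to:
i ∨ (k ∧ n)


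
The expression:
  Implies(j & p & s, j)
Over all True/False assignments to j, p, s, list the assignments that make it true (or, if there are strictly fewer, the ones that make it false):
is always true.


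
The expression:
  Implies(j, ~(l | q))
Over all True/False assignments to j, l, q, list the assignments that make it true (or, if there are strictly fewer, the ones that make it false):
is false only for:
  j=True, l=False, q=True;
  j=True, l=True, q=False;
  j=True, l=True, q=True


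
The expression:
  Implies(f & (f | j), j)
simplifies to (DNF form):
j | ~f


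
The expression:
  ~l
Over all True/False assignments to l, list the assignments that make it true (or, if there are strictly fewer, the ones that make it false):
is true only for:
  l=False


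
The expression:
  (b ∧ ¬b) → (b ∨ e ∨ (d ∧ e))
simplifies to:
True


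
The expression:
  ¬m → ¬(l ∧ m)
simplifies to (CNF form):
True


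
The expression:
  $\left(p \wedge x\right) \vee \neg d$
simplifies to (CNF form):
$\left(p \vee \neg d\right) \wedge \left(x \vee \neg d\right)$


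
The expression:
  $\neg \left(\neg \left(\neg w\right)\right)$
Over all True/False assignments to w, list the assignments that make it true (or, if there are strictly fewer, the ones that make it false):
is true only for:
  w=False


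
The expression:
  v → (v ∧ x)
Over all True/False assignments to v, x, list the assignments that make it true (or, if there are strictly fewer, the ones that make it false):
is false only for:
  v=True, x=False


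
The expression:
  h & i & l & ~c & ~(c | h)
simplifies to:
False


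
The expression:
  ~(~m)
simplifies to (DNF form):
m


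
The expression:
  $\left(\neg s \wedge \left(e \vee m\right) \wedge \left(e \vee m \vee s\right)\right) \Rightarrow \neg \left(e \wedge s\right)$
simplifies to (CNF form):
$\text{True}$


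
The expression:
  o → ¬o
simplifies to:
¬o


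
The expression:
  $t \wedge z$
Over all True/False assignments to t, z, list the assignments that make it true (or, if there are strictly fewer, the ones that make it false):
is true only for:
  t=True, z=True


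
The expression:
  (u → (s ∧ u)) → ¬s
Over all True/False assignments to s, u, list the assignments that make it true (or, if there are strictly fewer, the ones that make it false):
is true only for:
  s=False, u=False;
  s=False, u=True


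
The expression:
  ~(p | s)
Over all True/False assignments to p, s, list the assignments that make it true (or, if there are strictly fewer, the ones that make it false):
is true only for:
  p=False, s=False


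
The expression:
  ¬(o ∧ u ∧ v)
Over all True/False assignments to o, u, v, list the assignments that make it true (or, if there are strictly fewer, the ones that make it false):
is false only for:
  o=True, u=True, v=True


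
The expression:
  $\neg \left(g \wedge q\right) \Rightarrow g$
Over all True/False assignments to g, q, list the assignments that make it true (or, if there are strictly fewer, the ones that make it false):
is true only for:
  g=True, q=False;
  g=True, q=True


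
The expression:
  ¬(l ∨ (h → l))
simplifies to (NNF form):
h ∧ ¬l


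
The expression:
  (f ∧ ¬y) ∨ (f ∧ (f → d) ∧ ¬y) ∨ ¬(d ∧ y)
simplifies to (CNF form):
¬d ∨ ¬y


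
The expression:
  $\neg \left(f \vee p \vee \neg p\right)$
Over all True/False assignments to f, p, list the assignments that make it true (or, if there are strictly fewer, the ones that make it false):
is never true.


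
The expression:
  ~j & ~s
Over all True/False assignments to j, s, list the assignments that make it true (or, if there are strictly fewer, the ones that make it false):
is true only for:
  j=False, s=False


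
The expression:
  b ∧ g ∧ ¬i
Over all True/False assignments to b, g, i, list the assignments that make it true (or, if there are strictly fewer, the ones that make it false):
is true only for:
  b=True, g=True, i=False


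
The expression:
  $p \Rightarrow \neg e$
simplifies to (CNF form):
$\neg e \vee \neg p$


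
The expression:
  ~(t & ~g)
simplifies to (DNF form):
g | ~t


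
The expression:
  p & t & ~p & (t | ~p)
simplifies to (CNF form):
False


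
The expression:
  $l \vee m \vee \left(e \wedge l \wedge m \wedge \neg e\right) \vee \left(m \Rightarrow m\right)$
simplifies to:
$\text{True}$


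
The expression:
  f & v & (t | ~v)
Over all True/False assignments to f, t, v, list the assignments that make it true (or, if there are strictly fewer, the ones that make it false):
is true only for:
  f=True, t=True, v=True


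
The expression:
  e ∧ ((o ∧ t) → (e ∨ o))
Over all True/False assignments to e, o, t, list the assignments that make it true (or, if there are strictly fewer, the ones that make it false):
is true only for:
  e=True, o=False, t=False;
  e=True, o=False, t=True;
  e=True, o=True, t=False;
  e=True, o=True, t=True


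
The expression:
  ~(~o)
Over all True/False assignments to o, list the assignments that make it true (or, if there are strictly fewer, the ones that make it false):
is true only for:
  o=True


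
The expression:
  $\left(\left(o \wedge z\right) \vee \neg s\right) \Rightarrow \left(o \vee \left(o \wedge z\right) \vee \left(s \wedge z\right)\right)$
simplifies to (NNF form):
$o \vee s$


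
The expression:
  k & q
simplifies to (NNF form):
k & q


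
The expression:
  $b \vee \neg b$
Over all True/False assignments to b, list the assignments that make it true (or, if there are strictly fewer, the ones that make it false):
is always true.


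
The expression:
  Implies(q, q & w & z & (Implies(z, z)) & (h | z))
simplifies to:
~q | (w & z)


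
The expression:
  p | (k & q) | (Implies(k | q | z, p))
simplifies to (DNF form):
p | (k & q) | (~k & ~q & ~z)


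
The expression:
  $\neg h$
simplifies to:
$\neg h$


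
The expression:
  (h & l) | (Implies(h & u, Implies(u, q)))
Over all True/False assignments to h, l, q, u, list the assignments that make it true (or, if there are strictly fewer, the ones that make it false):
is false only for:
  h=True, l=False, q=False, u=True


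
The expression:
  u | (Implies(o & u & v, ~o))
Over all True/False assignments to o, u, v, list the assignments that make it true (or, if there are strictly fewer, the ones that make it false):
is always true.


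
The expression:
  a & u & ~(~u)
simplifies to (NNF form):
a & u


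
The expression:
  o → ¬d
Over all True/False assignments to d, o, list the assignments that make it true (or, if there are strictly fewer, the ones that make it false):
is false only for:
  d=True, o=True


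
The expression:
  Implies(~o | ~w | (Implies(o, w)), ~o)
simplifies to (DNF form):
~o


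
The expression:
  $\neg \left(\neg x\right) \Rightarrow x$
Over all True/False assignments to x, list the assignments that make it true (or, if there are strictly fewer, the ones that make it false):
is always true.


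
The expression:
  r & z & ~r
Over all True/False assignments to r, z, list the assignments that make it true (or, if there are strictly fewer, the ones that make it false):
is never true.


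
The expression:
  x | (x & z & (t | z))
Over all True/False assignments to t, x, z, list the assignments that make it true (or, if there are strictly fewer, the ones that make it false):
is true only for:
  t=False, x=True, z=False;
  t=False, x=True, z=True;
  t=True, x=True, z=False;
  t=True, x=True, z=True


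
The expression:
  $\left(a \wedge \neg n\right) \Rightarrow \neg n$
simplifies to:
$\text{True}$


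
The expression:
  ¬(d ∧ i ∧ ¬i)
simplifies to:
True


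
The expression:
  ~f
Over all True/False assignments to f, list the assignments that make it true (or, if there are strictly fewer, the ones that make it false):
is true only for:
  f=False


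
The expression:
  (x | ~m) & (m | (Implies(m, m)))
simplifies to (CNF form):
x | ~m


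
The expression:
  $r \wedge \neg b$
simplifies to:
$r \wedge \neg b$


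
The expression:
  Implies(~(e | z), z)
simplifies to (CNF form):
e | z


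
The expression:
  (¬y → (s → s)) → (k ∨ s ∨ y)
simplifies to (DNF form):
k ∨ s ∨ y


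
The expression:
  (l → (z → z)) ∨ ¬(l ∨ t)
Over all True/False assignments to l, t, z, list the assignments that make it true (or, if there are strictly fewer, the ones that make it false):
is always true.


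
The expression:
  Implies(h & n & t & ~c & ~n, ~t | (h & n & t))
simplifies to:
True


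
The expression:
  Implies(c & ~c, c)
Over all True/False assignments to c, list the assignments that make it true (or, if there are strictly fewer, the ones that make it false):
is always true.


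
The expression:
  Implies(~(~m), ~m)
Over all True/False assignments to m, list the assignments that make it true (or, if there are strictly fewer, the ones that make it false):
is true only for:
  m=False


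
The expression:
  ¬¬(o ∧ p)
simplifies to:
o ∧ p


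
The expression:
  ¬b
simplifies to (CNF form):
¬b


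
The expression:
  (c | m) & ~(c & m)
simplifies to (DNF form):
(c & ~m) | (m & ~c)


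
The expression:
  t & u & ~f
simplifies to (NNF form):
t & u & ~f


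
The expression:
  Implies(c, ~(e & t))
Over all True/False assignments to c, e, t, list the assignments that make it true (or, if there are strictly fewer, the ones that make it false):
is false only for:
  c=True, e=True, t=True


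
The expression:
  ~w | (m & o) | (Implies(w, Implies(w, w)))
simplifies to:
True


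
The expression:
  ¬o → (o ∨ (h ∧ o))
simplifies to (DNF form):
o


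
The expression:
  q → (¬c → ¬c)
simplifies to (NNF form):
True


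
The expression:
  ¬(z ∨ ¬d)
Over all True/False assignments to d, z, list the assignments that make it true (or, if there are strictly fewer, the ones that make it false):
is true only for:
  d=True, z=False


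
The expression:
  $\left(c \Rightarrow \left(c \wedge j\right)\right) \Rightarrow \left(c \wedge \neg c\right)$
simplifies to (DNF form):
$c \wedge \neg j$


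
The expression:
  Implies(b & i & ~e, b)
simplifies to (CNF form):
True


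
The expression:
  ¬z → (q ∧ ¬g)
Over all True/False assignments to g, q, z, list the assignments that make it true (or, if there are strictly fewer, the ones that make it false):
is false only for:
  g=False, q=False, z=False;
  g=True, q=False, z=False;
  g=True, q=True, z=False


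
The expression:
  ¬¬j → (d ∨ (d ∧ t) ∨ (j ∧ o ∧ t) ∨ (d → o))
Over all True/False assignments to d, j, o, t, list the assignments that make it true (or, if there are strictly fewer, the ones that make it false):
is always true.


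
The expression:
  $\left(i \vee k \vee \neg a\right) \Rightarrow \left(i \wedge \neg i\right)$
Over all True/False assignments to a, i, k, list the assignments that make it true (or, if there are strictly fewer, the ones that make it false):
is true only for:
  a=True, i=False, k=False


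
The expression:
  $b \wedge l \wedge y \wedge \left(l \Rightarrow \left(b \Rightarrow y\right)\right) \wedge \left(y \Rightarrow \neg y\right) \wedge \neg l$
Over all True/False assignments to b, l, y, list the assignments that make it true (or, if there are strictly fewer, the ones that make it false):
is never true.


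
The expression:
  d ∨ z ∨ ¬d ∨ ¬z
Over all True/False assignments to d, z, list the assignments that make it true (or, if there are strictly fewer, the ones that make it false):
is always true.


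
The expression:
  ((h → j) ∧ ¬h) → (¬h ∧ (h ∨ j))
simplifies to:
h ∨ j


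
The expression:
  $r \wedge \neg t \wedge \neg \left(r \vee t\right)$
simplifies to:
$\text{False}$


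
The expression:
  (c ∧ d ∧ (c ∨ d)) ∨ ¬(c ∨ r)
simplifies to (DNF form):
(c ∧ d) ∨ (¬c ∧ ¬r)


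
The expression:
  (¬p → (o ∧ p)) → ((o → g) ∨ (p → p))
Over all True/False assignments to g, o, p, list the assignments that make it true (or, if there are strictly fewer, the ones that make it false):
is always true.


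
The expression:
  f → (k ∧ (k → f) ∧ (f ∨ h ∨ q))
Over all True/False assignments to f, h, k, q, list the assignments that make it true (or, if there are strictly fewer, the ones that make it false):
is false only for:
  f=True, h=False, k=False, q=False;
  f=True, h=False, k=False, q=True;
  f=True, h=True, k=False, q=False;
  f=True, h=True, k=False, q=True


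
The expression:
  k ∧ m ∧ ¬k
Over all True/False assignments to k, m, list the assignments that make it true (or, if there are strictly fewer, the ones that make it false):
is never true.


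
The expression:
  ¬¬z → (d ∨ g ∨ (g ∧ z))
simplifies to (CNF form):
d ∨ g ∨ ¬z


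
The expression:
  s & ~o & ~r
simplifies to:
s & ~o & ~r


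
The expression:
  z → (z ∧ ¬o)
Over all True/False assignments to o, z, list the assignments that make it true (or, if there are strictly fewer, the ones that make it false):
is false only for:
  o=True, z=True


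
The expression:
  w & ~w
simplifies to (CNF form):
False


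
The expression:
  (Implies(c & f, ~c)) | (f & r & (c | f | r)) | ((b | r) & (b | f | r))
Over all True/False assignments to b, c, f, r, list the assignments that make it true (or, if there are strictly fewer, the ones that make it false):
is false only for:
  b=False, c=True, f=True, r=False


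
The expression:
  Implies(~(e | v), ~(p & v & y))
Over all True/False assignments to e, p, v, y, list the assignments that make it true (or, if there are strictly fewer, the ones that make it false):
is always true.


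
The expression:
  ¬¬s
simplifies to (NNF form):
s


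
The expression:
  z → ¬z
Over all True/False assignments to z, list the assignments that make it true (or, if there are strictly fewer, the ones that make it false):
is true only for:
  z=False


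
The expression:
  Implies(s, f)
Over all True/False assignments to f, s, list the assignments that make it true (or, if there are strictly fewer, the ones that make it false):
is false only for:
  f=False, s=True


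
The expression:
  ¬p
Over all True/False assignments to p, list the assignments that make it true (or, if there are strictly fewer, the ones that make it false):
is true only for:
  p=False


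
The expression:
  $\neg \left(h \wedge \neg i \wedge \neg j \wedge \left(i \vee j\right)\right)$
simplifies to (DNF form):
$\text{True}$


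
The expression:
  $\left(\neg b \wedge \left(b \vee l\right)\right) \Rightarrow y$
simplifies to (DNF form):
$b \vee y \vee \neg l$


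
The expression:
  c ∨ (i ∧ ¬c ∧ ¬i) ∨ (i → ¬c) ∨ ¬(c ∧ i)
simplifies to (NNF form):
True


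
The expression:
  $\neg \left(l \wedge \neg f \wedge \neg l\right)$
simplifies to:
$\text{True}$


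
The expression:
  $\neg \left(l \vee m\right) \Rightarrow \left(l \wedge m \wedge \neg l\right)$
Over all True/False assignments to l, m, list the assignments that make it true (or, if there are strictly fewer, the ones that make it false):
is false only for:
  l=False, m=False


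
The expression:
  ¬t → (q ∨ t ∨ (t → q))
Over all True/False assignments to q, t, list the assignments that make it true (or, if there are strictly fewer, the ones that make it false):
is always true.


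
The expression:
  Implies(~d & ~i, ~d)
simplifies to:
True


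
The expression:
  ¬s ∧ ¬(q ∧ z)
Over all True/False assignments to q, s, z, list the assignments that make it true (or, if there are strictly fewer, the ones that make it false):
is true only for:
  q=False, s=False, z=False;
  q=False, s=False, z=True;
  q=True, s=False, z=False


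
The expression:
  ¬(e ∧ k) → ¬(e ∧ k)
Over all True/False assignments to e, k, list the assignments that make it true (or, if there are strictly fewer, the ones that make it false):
is always true.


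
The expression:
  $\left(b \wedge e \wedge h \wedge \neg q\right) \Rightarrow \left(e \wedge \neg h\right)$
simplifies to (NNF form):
$q \vee \neg b \vee \neg e \vee \neg h$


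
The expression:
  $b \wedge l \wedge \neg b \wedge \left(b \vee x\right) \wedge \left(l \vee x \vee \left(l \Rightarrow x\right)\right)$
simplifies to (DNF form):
$\text{False}$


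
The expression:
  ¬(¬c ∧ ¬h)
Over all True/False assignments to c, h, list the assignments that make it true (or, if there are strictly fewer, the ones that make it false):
is false only for:
  c=False, h=False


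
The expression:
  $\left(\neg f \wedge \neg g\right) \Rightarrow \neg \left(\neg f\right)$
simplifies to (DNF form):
$f \vee g$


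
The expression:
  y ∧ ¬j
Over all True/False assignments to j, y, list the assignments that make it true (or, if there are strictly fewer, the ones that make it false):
is true only for:
  j=False, y=True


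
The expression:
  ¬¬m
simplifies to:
m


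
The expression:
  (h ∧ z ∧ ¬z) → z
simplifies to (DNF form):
True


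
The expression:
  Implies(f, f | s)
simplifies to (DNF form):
True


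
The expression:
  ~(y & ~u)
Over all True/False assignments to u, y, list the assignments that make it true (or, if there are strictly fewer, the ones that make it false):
is false only for:
  u=False, y=True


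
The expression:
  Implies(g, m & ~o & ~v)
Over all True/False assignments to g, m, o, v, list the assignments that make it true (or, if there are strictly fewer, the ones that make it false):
is false only for:
  g=True, m=False, o=False, v=False;
  g=True, m=False, o=False, v=True;
  g=True, m=False, o=True, v=False;
  g=True, m=False, o=True, v=True;
  g=True, m=True, o=False, v=True;
  g=True, m=True, o=True, v=False;
  g=True, m=True, o=True, v=True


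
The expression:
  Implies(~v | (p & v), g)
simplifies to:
g | (v & ~p)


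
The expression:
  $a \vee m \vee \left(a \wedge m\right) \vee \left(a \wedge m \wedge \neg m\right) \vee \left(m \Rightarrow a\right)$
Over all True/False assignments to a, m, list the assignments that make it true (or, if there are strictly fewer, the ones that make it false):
is always true.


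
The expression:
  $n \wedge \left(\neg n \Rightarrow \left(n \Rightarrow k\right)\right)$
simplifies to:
$n$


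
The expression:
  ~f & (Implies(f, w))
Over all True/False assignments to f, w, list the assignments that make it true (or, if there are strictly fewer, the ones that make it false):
is true only for:
  f=False, w=False;
  f=False, w=True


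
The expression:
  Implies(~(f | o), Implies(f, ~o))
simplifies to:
True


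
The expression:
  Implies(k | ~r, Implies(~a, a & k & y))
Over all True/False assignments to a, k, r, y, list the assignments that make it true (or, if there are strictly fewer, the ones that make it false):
is false only for:
  a=False, k=False, r=False, y=False;
  a=False, k=False, r=False, y=True;
  a=False, k=True, r=False, y=False;
  a=False, k=True, r=False, y=True;
  a=False, k=True, r=True, y=False;
  a=False, k=True, r=True, y=True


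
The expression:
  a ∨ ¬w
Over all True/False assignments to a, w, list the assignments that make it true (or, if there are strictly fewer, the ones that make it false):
is false only for:
  a=False, w=True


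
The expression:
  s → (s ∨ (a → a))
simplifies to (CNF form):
True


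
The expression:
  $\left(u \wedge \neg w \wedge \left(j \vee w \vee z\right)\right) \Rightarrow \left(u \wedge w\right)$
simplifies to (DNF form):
$w \vee \left(\neg j \wedge \neg z\right) \vee \neg u$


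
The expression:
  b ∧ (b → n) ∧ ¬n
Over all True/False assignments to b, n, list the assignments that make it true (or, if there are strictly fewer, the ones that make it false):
is never true.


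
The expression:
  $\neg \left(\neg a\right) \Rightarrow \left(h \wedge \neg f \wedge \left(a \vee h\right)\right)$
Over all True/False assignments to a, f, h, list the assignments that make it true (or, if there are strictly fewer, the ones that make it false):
is false only for:
  a=True, f=False, h=False;
  a=True, f=True, h=False;
  a=True, f=True, h=True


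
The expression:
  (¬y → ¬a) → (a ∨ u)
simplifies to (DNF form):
a ∨ u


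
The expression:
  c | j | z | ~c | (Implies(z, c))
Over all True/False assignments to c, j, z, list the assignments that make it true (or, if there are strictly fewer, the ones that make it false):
is always true.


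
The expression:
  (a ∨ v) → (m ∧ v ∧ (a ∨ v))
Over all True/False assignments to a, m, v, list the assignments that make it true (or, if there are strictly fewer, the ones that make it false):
is true only for:
  a=False, m=False, v=False;
  a=False, m=True, v=False;
  a=False, m=True, v=True;
  a=True, m=True, v=True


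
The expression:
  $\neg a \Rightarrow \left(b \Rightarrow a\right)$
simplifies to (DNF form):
$a \vee \neg b$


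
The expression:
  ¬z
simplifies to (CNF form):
¬z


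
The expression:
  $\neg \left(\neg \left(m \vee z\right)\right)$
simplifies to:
$m \vee z$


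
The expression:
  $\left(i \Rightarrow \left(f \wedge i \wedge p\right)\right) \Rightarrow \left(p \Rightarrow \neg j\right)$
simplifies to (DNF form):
$\left(i \wedge \neg f\right) \vee \neg j \vee \neg p$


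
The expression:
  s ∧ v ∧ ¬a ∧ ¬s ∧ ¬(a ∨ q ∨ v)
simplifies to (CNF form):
False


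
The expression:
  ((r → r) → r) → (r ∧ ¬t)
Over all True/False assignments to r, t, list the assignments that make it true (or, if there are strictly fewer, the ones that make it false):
is false only for:
  r=True, t=True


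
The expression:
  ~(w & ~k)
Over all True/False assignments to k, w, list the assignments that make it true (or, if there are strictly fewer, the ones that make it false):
is false only for:
  k=False, w=True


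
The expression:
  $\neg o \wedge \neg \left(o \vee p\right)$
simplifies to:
$\neg o \wedge \neg p$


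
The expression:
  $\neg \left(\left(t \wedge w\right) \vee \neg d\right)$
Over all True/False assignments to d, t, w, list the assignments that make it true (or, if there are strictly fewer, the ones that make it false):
is true only for:
  d=True, t=False, w=False;
  d=True, t=False, w=True;
  d=True, t=True, w=False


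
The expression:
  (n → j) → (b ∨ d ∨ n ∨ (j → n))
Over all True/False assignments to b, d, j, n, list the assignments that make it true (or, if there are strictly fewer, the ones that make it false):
is false only for:
  b=False, d=False, j=True, n=False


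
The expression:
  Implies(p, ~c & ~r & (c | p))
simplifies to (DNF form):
~p | (~c & ~r)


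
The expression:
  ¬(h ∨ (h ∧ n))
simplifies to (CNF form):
¬h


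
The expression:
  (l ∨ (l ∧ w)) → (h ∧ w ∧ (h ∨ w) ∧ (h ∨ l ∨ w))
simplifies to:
(h ∧ w) ∨ ¬l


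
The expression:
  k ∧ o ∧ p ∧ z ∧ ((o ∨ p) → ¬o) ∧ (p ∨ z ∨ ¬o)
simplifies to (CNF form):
False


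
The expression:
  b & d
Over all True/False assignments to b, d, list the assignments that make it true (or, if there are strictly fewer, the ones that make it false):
is true only for:
  b=True, d=True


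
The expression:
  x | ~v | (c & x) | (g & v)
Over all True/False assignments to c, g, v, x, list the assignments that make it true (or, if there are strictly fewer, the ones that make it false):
is false only for:
  c=False, g=False, v=True, x=False;
  c=True, g=False, v=True, x=False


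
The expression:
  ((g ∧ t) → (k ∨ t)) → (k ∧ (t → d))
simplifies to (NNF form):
k ∧ (d ∨ ¬t)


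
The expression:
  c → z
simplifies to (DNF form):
z ∨ ¬c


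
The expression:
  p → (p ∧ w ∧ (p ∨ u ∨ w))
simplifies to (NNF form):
w ∨ ¬p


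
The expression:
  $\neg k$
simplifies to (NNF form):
$\neg k$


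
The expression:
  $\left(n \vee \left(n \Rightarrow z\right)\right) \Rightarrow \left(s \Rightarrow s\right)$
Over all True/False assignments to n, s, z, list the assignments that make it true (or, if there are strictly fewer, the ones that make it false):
is always true.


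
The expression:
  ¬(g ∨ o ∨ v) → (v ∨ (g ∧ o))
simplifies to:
g ∨ o ∨ v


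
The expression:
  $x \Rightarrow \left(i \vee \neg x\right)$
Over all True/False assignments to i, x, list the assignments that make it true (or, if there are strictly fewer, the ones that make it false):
is false only for:
  i=False, x=True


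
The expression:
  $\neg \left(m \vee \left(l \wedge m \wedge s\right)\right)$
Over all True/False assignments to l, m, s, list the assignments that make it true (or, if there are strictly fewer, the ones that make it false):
is true only for:
  l=False, m=False, s=False;
  l=False, m=False, s=True;
  l=True, m=False, s=False;
  l=True, m=False, s=True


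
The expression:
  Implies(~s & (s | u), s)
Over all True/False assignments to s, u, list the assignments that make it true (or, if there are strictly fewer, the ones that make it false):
is false only for:
  s=False, u=True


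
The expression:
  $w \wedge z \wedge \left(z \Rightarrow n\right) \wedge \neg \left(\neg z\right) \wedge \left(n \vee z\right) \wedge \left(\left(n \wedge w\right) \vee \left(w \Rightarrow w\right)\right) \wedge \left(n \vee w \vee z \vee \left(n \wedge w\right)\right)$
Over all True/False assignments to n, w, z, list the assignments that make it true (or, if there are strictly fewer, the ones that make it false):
is true only for:
  n=True, w=True, z=True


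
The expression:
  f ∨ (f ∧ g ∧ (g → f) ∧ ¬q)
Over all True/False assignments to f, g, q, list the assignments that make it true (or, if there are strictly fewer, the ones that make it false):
is true only for:
  f=True, g=False, q=False;
  f=True, g=False, q=True;
  f=True, g=True, q=False;
  f=True, g=True, q=True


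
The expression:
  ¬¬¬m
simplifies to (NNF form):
¬m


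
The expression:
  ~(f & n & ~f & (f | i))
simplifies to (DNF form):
True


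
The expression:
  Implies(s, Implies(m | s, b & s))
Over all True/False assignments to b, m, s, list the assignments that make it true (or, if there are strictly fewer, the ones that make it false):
is false only for:
  b=False, m=False, s=True;
  b=False, m=True, s=True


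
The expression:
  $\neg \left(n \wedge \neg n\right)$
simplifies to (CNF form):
$\text{True}$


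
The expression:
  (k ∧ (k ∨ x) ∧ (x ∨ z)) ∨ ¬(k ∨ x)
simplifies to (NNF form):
(k ∨ ¬x) ∧ (x ∨ z ∨ ¬k)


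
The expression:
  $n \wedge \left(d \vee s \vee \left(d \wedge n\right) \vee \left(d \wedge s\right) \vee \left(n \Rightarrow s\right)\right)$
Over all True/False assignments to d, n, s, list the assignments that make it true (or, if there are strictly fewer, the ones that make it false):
is true only for:
  d=False, n=True, s=True;
  d=True, n=True, s=False;
  d=True, n=True, s=True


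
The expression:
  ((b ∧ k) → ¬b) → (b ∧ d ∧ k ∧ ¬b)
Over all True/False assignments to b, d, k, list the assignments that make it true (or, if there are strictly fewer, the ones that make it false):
is true only for:
  b=True, d=False, k=True;
  b=True, d=True, k=True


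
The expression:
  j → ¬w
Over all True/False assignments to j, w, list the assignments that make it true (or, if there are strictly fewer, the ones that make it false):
is false only for:
  j=True, w=True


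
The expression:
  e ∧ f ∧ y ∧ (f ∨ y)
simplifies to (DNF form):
e ∧ f ∧ y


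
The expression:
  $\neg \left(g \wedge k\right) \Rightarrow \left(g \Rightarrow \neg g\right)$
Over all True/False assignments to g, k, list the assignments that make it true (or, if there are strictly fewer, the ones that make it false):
is false only for:
  g=True, k=False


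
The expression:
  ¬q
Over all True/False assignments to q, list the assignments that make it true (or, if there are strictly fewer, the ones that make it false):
is true only for:
  q=False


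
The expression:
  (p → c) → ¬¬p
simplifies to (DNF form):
p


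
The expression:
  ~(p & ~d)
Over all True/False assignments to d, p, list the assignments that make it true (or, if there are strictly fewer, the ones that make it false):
is false only for:
  d=False, p=True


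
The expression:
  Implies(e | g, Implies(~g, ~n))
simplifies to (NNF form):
g | ~e | ~n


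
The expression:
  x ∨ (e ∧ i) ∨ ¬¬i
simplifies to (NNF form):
i ∨ x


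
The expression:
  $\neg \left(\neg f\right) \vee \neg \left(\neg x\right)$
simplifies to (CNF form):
$f \vee x$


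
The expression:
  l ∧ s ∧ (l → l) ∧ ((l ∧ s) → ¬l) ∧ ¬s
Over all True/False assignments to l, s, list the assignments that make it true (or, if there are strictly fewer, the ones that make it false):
is never true.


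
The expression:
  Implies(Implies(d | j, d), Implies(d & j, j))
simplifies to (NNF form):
True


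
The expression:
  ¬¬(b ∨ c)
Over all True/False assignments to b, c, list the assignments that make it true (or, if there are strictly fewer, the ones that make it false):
is false only for:
  b=False, c=False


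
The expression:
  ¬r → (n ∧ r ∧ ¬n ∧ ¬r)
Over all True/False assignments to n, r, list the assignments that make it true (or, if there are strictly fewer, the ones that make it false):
is true only for:
  n=False, r=True;
  n=True, r=True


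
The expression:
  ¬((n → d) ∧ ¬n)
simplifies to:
n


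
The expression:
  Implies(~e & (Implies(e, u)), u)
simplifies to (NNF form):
e | u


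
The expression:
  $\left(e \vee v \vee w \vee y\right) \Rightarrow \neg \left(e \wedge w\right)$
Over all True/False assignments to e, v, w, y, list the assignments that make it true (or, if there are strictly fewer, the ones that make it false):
is false only for:
  e=True, v=False, w=True, y=False;
  e=True, v=False, w=True, y=True;
  e=True, v=True, w=True, y=False;
  e=True, v=True, w=True, y=True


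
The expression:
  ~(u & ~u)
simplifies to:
True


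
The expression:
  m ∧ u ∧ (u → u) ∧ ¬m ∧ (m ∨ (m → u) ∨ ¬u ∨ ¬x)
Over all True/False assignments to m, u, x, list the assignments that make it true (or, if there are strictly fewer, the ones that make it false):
is never true.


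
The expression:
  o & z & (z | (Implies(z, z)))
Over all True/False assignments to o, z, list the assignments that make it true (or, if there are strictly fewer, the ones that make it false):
is true only for:
  o=True, z=True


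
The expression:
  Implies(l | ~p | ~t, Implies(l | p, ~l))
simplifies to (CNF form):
~l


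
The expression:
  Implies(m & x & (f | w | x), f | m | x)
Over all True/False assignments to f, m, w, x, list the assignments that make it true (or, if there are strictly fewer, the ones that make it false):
is always true.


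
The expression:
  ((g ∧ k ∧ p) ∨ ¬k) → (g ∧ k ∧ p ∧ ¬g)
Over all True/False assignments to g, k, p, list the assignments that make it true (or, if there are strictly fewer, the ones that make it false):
is true only for:
  g=False, k=True, p=False;
  g=False, k=True, p=True;
  g=True, k=True, p=False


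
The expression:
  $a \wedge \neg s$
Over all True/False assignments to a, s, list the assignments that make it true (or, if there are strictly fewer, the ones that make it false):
is true only for:
  a=True, s=False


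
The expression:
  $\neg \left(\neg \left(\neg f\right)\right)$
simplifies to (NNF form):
$\neg f$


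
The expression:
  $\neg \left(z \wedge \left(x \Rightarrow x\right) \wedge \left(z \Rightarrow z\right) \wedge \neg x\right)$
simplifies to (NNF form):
$x \vee \neg z$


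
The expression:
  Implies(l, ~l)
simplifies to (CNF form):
~l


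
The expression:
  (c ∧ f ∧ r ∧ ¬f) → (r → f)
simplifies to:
True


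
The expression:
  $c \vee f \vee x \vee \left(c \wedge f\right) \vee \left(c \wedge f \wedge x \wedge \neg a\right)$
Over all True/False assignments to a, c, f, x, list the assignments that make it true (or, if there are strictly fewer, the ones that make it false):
is false only for:
  a=False, c=False, f=False, x=False;
  a=True, c=False, f=False, x=False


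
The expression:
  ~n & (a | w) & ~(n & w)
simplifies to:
~n & (a | w)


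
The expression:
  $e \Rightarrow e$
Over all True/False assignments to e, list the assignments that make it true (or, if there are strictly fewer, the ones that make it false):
is always true.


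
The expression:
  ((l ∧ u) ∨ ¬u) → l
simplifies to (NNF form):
l ∨ u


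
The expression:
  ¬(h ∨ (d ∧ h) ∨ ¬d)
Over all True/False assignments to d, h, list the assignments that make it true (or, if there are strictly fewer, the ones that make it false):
is true only for:
  d=True, h=False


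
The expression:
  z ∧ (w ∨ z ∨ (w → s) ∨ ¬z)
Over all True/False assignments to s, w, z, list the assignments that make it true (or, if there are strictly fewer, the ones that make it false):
is true only for:
  s=False, w=False, z=True;
  s=False, w=True, z=True;
  s=True, w=False, z=True;
  s=True, w=True, z=True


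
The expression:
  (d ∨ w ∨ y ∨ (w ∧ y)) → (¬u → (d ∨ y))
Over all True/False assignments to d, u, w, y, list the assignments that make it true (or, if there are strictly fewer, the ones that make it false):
is false only for:
  d=False, u=False, w=True, y=False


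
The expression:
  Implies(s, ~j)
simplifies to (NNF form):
~j | ~s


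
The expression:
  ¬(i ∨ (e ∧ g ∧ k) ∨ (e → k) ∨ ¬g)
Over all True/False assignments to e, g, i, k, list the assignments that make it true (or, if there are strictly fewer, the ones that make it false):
is true only for:
  e=True, g=True, i=False, k=False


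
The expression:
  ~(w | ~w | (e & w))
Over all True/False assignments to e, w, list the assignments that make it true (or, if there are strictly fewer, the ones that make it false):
is never true.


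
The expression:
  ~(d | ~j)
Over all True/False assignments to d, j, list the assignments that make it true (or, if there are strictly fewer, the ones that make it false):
is true only for:
  d=False, j=True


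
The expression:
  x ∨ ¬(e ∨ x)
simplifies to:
x ∨ ¬e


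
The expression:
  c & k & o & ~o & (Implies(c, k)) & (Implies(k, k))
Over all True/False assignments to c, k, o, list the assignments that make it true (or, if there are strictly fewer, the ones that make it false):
is never true.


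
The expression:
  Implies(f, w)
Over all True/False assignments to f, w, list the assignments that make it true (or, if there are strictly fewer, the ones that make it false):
is false only for:
  f=True, w=False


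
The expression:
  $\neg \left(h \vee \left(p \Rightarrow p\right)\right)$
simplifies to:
$\text{False}$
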